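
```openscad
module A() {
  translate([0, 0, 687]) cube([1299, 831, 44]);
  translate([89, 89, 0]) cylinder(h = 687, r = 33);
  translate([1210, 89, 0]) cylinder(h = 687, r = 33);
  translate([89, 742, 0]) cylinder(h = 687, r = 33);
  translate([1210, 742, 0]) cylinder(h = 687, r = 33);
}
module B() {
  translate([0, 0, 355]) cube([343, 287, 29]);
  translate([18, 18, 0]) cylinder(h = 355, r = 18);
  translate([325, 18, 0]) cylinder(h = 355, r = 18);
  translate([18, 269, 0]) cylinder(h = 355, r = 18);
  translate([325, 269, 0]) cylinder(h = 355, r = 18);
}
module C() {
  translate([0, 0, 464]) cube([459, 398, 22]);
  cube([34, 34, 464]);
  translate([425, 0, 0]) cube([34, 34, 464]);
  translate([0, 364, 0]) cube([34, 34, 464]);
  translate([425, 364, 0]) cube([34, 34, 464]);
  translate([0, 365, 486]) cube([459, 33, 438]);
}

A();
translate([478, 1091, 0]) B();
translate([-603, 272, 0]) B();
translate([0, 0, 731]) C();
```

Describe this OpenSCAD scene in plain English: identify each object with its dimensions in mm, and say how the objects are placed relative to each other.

A is a table with a 1299×831 mm rectangular top, 44 mm thick, top surface at z = 731 mm, supported by four round legs of 66 mm diameter, each leg's bounding box inset 56 mm from the nearest pair of top edges, running from the floor.

B is a four-legged stool. The seat is a 343×287×29 mm slab whose top surface is at z = 384 mm; four round legs, each 36 mm in diameter, run from the floor (z = 0) to the underside of the seat, each leg's axis is inset half a diameter from the nearest pair of seat edges (so the leg's bounding box is flush with the corner).

C is a chair: 459×398 mm seat, 22 mm thick, top at z = 486 mm, on four 34 mm square corner legs flush with the seat edges. A 33 mm thick backrest slab spans the full seat width, extending 438 mm above the seat top, its back face flush with the seat's +y edge.

Two stools sit around the table at the +y, −x sides. The chair is on top of the table.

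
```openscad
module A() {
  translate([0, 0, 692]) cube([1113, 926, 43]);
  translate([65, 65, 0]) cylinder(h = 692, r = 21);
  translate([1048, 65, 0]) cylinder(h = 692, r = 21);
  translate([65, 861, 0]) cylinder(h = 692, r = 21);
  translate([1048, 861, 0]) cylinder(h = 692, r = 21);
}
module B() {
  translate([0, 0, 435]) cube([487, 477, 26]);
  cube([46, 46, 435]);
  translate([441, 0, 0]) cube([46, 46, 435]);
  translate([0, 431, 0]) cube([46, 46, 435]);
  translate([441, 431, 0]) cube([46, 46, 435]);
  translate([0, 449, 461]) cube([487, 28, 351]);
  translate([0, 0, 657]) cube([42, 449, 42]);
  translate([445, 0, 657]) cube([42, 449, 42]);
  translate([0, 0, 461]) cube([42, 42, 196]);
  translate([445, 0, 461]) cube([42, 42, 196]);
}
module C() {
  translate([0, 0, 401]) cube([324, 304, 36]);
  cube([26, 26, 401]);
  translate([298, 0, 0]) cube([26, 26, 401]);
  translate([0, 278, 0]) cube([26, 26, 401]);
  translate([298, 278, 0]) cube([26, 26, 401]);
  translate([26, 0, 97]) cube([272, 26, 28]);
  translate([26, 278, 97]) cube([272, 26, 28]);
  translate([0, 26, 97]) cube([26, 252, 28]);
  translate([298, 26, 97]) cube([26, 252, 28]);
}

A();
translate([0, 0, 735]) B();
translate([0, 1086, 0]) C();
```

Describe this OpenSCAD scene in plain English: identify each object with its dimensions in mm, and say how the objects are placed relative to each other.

A is a rectangular dining table. The top is 1113×926×43 mm with its upper surface at z = 735 mm. It stands on four round legs of 42 mm diameter, each leg's bounding box inset 44 mm from the nearest pair of top edges, running from the floor to the underside of the top.

B is a chair. The seat is a 487×477×26 mm slab with its top at z = 461 mm, on four 46×46 mm corner legs (flush with the seat edges, standing on z = 0). A flat backrest 28 mm thick, 351 mm tall, spans the full seat width and rises from the seat top along its +y edge, rear face flush with the rear of the seat. Two armrests of 42×42 mm section run along each side from the seat's front edge to the front of the backrest, top faces 238 mm above the seat top and outer faces flush with the seat's x-edges; a 42×42 mm post under the front of each armrest stands on the seat at the front corner.

C is a four-legged stool. The seat is a 324×304×36 mm slab whose top surface is at z = 437 mm; four square legs, each 26×26 mm in cross-section, run from the floor (z = 0) to the underside of the seat, each flush with a corner of the seat. Four stretchers, 26 mm wide and 28 mm tall, connect adjacent legs with their undersides at z = 97 mm, each running between the inner faces of the legs it joins and aligned with the legs' outer faces on the other axis.

The chair is on top of the table. The stool is on the floor beside the table on its +y side.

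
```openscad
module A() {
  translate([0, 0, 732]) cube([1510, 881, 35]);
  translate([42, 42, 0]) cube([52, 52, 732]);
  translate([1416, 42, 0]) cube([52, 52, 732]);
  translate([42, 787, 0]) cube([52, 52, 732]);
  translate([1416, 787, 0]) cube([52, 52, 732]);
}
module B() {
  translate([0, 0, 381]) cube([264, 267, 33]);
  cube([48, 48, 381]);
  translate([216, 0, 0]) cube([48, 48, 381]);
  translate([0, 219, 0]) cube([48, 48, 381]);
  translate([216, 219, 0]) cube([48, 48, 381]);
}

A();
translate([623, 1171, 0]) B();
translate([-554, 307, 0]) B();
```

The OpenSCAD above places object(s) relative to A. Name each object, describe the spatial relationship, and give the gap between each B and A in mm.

A is a table. B is a stool. Two stools sit around the table at the +y, −x sides. The gap between each stool and the table is 290 mm.

Each stool's nearest face is 290 mm from the table's bounding box.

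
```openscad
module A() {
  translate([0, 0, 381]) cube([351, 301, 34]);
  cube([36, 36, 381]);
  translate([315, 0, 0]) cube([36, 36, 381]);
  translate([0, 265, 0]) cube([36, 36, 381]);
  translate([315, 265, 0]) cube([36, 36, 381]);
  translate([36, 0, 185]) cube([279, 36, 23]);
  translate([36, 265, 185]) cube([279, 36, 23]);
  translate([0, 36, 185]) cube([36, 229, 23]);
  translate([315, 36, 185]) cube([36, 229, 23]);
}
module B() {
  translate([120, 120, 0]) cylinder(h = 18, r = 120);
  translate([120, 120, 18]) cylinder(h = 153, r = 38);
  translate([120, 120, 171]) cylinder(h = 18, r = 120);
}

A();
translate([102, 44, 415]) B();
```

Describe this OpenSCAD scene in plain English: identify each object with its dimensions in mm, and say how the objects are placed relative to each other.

A is a simple wooden stool: a rectangular seat 351 mm (x) by 301 mm (y), 34 mm thick, top face at z = 415 mm, on four square legs, each 36×36 mm in cross-section. The legs rest on z = 0, each flush with a corner of the seat. Four stretchers, 36 mm wide and 23 mm tall, connect adjacent legs with their undersides at z = 185 mm, each running between the inner faces of the legs it joins and aligned with the legs' outer faces on the other axis.

B is a spool: two coaxial disc flanges of radius 120 mm and thickness 18 mm, joined by a core cylinder of radius 38 mm and height 153 mm. The lower flange rests on z = 0 and the three cylinders share a vertical axis.

The spool is on top of the stool.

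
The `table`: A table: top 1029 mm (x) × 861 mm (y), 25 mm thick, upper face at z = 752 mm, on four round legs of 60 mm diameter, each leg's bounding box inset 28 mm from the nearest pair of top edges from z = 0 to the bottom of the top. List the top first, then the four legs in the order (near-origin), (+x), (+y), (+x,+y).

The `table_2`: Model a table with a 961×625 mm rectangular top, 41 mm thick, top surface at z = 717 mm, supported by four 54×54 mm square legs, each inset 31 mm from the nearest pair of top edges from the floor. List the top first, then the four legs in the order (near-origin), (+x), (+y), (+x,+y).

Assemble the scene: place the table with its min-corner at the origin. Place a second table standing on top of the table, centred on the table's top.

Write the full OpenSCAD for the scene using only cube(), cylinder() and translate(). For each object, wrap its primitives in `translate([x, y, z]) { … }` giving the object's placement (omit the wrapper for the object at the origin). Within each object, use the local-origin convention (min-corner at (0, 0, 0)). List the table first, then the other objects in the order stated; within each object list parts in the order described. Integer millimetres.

translate([0, 0, 727]) cube([1029, 861, 25]);
translate([58, 58, 0]) cylinder(h = 727, r = 30);
translate([971, 58, 0]) cylinder(h = 727, r = 30);
translate([58, 803, 0]) cylinder(h = 727, r = 30);
translate([971, 803, 0]) cylinder(h = 727, r = 30);
translate([34, 118, 752]) {
  translate([0, 0, 676]) cube([961, 625, 41]);
  translate([31, 31, 0]) cube([54, 54, 676]);
  translate([876, 31, 0]) cube([54, 54, 676]);
  translate([31, 540, 0]) cube([54, 54, 676]);
  translate([876, 540, 0]) cube([54, 54, 676]);
}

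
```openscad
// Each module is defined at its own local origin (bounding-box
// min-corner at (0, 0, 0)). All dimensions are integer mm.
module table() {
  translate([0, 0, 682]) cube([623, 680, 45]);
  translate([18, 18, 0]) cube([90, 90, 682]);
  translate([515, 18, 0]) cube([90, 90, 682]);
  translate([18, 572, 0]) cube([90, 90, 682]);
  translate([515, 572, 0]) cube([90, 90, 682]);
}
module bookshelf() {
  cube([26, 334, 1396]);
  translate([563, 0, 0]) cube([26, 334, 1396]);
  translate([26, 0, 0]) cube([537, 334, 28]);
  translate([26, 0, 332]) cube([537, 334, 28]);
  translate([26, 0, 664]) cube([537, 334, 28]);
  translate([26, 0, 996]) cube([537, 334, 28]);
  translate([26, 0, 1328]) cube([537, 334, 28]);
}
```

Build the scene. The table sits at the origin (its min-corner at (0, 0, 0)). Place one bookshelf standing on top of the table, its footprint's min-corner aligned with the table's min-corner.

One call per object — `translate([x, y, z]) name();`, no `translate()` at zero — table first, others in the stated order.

table();
translate([0, 0, 727]) bookshelf();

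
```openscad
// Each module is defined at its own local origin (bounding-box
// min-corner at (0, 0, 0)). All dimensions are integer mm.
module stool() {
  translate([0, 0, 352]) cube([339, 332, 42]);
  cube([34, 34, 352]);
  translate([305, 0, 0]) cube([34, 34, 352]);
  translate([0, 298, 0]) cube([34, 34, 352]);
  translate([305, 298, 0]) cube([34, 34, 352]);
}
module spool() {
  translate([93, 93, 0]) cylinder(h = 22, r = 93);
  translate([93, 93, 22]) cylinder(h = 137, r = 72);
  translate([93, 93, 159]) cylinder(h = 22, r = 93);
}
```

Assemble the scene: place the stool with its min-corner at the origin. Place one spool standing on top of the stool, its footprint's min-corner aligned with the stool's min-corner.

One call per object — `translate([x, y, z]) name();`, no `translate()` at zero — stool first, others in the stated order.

stool();
translate([0, 0, 394]) spool();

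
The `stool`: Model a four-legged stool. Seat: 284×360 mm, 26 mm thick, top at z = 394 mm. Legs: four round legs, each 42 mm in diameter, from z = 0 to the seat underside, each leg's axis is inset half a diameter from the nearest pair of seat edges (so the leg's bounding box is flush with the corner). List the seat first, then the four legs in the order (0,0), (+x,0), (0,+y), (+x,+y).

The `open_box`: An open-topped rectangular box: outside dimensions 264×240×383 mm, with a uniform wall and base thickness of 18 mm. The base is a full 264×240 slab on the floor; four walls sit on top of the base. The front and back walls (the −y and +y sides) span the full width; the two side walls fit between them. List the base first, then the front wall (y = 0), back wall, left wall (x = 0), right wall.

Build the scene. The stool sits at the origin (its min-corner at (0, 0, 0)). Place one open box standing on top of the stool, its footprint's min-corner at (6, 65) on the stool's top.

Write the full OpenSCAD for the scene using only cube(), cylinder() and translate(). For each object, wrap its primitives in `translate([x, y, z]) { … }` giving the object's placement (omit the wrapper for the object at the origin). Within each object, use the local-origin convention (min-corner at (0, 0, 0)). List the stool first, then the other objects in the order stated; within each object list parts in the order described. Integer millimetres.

translate([0, 0, 368]) cube([284, 360, 26]);
translate([21, 21, 0]) cylinder(h = 368, r = 21);
translate([263, 21, 0]) cylinder(h = 368, r = 21);
translate([21, 339, 0]) cylinder(h = 368, r = 21);
translate([263, 339, 0]) cylinder(h = 368, r = 21);
translate([6, 65, 394]) {
  cube([264, 240, 18]);
  translate([0, 0, 18]) cube([264, 18, 365]);
  translate([0, 222, 18]) cube([264, 18, 365]);
  translate([0, 18, 18]) cube([18, 204, 365]);
  translate([246, 18, 18]) cube([18, 204, 365]);
}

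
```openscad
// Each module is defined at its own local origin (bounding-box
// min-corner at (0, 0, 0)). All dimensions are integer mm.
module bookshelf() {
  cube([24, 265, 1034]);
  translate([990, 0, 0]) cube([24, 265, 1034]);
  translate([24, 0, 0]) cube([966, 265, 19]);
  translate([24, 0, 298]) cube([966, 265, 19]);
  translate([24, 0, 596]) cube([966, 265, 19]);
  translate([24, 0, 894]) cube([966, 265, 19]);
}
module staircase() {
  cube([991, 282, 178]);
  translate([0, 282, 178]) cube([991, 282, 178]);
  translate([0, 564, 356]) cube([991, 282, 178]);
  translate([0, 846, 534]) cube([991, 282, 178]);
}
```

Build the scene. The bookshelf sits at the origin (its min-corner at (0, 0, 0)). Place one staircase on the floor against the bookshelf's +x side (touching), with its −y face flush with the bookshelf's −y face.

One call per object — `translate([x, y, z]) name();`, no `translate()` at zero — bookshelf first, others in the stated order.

bookshelf();
translate([1014, 0, 0]) staircase();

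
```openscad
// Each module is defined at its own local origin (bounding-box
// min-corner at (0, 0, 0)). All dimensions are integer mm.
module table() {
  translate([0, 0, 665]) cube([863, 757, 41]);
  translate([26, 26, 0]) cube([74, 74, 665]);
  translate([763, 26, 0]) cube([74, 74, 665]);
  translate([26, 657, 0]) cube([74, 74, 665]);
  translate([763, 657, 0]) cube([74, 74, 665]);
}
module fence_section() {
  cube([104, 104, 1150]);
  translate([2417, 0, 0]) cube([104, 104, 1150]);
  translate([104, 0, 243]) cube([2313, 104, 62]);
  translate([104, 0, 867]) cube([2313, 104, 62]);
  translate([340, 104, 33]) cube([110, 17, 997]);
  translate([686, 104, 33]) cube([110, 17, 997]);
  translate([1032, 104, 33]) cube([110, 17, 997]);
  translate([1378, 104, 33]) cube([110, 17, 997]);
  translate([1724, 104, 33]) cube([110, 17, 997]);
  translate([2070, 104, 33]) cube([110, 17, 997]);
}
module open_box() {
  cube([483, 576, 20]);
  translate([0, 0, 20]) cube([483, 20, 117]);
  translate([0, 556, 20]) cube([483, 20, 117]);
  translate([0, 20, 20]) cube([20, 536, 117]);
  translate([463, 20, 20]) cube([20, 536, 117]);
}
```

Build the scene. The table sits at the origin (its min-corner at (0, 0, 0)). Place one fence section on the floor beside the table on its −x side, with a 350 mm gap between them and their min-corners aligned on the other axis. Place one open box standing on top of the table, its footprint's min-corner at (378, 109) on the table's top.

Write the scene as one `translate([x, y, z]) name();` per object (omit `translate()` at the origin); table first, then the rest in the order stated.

table();
translate([-2871, 0, 0]) fence_section();
translate([378, 109, 706]) open_box();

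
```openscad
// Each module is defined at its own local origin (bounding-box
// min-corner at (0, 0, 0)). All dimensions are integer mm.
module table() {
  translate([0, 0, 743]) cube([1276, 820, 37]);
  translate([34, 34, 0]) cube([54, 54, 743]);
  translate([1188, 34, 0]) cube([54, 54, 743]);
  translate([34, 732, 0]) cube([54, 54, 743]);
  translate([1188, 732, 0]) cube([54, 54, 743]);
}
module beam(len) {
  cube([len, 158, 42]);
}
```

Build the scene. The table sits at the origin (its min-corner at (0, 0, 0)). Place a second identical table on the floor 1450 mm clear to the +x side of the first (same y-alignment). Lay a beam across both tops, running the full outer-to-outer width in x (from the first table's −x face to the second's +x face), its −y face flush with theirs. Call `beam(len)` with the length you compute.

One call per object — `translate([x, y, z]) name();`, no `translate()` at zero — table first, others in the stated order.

table();
translate([2726, 0, 0]) table();
translate([0, 0, 780]) beam(4002);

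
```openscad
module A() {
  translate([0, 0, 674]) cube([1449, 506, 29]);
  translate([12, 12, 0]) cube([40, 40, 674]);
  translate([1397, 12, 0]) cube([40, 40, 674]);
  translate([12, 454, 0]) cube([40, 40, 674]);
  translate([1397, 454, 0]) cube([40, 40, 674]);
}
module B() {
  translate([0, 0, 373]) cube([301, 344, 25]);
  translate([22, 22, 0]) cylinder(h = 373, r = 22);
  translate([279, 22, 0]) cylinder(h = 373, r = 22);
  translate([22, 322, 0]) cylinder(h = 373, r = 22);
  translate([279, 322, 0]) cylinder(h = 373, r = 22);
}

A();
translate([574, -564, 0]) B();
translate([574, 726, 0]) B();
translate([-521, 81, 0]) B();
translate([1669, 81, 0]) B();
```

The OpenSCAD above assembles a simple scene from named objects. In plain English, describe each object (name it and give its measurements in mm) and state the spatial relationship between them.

A is a table with a 1449×506 mm rectangular top, 29 mm thick, top surface at z = 703 mm, supported by four 40×40 mm square legs, each inset 12 mm from the nearest pair of top edges, running from the floor.

B is a simple wooden stool: a rectangular seat 301 mm (x) by 344 mm (y), 25 mm thick, top face at z = 398 mm, on four round legs, each 44 mm in diameter. The legs rest on z = 0, each leg's axis is inset half a diameter from the nearest pair of seat edges (so the leg's bounding box is flush with the corner).

Four stools sit around the table at the −y, +y, −x, +x sides.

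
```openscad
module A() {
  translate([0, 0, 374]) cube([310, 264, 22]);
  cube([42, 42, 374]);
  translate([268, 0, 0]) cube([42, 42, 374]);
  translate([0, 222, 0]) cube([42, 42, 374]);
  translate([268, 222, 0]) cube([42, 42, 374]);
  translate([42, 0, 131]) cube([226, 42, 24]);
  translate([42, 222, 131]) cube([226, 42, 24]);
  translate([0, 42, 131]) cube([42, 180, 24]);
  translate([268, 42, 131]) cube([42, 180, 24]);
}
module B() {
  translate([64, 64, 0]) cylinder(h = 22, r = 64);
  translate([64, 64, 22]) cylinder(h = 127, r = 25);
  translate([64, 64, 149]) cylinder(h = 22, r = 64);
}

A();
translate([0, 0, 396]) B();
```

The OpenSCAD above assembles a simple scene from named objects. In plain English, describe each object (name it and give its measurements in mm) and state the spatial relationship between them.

A is a simple wooden stool: a rectangular seat 310 mm (x) by 264 mm (y), 22 mm thick, top face at z = 396 mm, on four square legs, each 42×42 mm in cross-section. The legs rest on z = 0, each flush with a corner of the seat. Four stretchers, 42 mm wide and 24 mm tall, connect adjacent legs with their undersides at z = 131 mm, each running between the inner faces of the legs it joins and aligned with the legs' outer faces on the other axis.

B is a spool: two coaxial disc flanges of radius 64 mm and thickness 22 mm, joined by a core cylinder of radius 25 mm and height 127 mm. The lower flange rests on z = 0 and the three cylinders share a vertical axis.

The spool is on top of the stool.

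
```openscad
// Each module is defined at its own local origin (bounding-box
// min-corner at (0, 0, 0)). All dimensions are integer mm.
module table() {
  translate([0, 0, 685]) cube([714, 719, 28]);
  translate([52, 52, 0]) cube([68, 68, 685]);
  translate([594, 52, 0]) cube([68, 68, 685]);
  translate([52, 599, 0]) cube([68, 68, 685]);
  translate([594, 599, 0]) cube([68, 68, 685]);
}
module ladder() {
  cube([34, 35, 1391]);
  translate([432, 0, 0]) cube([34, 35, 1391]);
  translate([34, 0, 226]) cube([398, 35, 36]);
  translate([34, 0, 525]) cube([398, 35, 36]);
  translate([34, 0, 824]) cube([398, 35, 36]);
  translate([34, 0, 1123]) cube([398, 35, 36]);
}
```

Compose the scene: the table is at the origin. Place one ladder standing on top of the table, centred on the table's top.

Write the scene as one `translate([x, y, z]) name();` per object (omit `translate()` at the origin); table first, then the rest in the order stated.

table();
translate([124, 342, 713]) ladder();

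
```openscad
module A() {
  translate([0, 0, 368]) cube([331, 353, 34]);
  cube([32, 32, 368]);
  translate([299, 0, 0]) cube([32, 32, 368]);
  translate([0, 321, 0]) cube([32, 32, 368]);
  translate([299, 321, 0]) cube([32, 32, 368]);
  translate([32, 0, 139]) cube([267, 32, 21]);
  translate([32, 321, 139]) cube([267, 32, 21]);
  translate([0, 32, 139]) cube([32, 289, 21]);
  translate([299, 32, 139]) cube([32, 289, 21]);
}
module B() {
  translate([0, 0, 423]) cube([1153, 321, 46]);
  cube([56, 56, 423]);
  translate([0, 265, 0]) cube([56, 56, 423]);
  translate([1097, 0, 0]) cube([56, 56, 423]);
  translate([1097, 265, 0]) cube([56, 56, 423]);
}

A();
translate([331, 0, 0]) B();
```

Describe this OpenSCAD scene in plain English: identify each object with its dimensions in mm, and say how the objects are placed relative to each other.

A is a simple wooden stool: a rectangular seat 331 mm (x) by 353 mm (y), 34 mm thick, top face at z = 402 mm, on four square legs, each 32×32 mm in cross-section. The legs rest on z = 0, each flush with a corner of the seat. Four stretchers, 32 mm wide and 21 mm tall, connect adjacent legs with their undersides at z = 139 mm, each running between the inner faces of the legs it joins and aligned with the legs' outer faces on the other axis.

B is a long wooden bench with a 1153 mm (x) × 321 mm (y) seat, 46 mm thick, its top surface 469 mm above the floor. Four 56 mm square legs at the seat corners, flush with the edges, run from z = 0 to the seat underside.

The bench is against the stool's +x side, with their −y faces flush.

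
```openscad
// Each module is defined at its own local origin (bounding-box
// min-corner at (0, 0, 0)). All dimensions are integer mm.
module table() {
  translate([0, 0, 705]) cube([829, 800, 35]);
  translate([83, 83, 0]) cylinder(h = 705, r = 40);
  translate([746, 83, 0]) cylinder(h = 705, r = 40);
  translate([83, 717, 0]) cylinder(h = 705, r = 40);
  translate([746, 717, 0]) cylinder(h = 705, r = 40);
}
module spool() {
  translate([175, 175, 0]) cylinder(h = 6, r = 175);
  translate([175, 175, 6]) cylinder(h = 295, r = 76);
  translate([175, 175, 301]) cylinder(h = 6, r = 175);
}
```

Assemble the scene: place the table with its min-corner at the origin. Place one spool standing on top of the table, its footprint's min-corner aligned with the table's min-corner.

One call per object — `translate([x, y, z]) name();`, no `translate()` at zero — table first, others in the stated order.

table();
translate([0, 0, 740]) spool();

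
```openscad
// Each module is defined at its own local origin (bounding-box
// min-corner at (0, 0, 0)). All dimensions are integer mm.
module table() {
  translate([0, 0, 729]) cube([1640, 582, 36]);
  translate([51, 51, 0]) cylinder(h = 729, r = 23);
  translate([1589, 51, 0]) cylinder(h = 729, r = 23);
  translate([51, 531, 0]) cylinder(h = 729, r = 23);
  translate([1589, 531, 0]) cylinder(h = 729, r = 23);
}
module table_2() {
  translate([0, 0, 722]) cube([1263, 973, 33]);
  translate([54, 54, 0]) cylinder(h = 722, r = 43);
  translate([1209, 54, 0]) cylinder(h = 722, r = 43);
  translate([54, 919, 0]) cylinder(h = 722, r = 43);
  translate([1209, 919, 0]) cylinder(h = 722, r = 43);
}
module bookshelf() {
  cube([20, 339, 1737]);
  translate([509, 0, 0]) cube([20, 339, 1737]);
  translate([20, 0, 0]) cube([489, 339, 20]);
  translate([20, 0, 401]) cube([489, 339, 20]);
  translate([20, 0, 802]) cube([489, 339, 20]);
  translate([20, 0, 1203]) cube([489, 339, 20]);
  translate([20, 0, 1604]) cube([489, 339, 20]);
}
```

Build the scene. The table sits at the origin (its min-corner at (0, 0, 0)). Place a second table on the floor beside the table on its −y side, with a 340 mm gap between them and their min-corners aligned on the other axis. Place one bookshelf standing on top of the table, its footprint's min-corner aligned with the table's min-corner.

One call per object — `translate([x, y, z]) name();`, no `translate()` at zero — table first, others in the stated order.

table();
translate([0, -1313, 0]) table_2();
translate([0, 0, 765]) bookshelf();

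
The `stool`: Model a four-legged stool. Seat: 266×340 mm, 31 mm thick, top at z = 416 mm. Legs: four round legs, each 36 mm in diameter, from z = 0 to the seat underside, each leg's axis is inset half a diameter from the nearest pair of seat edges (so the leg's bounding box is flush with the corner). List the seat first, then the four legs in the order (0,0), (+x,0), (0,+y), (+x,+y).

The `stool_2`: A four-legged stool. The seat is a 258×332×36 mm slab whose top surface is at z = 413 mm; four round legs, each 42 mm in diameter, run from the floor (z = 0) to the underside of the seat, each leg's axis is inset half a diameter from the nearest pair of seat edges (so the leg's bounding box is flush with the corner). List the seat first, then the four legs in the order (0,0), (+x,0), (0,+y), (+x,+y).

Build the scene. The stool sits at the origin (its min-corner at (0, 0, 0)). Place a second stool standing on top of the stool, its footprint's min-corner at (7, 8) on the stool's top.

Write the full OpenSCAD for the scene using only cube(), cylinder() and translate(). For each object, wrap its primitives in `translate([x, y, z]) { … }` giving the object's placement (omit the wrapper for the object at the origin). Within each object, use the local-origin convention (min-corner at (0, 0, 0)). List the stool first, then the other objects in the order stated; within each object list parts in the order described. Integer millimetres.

translate([0, 0, 385]) cube([266, 340, 31]);
translate([18, 18, 0]) cylinder(h = 385, r = 18);
translate([248, 18, 0]) cylinder(h = 385, r = 18);
translate([18, 322, 0]) cylinder(h = 385, r = 18);
translate([248, 322, 0]) cylinder(h = 385, r = 18);
translate([7, 8, 416]) {
  translate([0, 0, 377]) cube([258, 332, 36]);
  translate([21, 21, 0]) cylinder(h = 377, r = 21);
  translate([237, 21, 0]) cylinder(h = 377, r = 21);
  translate([21, 311, 0]) cylinder(h = 377, r = 21);
  translate([237, 311, 0]) cylinder(h = 377, r = 21);
}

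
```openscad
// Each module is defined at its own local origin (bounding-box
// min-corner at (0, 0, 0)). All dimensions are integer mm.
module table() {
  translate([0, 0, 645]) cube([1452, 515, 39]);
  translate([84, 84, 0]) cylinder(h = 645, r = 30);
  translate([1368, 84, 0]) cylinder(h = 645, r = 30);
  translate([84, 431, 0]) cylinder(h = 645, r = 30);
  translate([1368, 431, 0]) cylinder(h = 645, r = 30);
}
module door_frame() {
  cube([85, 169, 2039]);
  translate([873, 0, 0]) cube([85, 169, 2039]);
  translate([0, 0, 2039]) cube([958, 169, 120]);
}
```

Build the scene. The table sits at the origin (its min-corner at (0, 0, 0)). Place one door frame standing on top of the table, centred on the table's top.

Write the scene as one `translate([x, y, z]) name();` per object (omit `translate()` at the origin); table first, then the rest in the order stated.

table();
translate([247, 173, 684]) door_frame();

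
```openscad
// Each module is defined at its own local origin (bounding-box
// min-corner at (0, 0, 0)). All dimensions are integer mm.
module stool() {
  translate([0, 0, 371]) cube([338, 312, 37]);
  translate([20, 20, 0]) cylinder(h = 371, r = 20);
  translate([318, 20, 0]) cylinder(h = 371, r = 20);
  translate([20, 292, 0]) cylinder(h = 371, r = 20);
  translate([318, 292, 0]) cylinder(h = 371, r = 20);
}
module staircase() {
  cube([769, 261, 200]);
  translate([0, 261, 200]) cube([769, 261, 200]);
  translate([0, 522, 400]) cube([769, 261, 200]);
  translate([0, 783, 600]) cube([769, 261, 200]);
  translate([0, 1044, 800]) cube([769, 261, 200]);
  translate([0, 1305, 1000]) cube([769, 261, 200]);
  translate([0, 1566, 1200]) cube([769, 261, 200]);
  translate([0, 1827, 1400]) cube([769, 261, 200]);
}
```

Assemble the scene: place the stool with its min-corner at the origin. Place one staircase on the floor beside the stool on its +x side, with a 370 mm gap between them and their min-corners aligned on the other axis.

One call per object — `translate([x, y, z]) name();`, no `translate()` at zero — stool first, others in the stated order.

stool();
translate([708, 0, 0]) staircase();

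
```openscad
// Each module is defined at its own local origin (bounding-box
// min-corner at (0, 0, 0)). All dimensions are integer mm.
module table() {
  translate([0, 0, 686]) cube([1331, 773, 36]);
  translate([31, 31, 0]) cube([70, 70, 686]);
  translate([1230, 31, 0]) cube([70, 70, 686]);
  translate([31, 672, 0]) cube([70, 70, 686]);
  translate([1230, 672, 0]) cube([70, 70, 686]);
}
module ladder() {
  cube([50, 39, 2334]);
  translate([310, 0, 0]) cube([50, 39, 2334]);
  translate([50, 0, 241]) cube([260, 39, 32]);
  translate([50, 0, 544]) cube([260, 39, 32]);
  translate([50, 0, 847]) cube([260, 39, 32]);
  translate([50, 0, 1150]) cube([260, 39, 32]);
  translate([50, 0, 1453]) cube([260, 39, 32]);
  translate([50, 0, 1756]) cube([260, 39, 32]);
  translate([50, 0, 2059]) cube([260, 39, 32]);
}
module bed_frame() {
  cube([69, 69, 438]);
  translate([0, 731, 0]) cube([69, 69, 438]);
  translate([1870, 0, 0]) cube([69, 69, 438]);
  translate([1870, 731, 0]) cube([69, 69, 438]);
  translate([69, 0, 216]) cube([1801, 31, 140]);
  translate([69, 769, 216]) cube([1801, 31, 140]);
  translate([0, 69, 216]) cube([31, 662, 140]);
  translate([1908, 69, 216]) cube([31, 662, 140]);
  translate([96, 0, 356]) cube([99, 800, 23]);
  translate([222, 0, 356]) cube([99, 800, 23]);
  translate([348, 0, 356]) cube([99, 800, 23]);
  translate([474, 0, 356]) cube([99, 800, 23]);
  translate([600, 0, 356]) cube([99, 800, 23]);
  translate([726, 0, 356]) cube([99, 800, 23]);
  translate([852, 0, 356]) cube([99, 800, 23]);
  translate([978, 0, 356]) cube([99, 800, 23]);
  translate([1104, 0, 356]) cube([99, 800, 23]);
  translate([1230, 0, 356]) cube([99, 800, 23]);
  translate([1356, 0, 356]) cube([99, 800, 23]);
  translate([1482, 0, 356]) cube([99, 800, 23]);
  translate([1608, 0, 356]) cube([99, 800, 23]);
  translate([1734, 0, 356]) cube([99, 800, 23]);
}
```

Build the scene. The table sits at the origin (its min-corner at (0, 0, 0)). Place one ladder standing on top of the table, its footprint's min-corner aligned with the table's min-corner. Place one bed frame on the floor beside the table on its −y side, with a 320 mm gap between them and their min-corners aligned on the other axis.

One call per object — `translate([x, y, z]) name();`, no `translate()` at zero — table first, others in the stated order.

table();
translate([0, 0, 722]) ladder();
translate([0, -1120, 0]) bed_frame();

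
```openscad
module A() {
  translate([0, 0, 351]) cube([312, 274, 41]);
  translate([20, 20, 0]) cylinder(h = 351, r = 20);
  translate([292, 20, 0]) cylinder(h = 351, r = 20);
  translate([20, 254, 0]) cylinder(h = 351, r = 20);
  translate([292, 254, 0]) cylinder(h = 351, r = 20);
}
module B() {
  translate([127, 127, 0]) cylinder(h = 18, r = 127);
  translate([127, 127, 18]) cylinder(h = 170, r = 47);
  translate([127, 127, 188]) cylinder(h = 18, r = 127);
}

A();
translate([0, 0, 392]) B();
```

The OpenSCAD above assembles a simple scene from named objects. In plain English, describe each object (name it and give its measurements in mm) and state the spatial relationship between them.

A is a four-legged stool. The seat is a 312×274×41 mm slab whose top surface is at z = 392 mm; four round legs, each 40 mm in diameter, run from the floor (z = 0) to the underside of the seat, each leg's axis is inset half a diameter from the nearest pair of seat edges (so the leg's bounding box is flush with the corner).

B is a spool: two coaxial disc flanges of radius 127 mm and thickness 18 mm, joined by a core cylinder of radius 47 mm and height 170 mm. The lower flange rests on z = 0 and the three cylinders share a vertical axis.

The spool is on top of the stool.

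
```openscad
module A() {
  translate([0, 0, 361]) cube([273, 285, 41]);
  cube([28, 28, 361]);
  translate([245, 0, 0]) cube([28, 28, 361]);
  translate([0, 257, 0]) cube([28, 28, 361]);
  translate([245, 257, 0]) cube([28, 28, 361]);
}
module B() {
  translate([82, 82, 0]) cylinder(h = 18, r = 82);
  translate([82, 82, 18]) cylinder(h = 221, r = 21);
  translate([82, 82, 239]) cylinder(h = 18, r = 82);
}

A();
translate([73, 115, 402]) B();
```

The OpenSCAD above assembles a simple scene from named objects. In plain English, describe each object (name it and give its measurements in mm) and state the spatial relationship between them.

A is a simple wooden stool: a rectangular seat 273 mm (x) by 285 mm (y), 41 mm thick, top face at z = 402 mm, on four square legs, each 28×28 mm in cross-section. The legs rest on z = 0, each flush with a corner of the seat.

B is a spool: two coaxial disc flanges of radius 82 mm and thickness 18 mm, joined by a core cylinder of radius 21 mm and height 221 mm. The lower flange rests on z = 0 and the three cylinders share a vertical axis.

The spool is on top of the stool.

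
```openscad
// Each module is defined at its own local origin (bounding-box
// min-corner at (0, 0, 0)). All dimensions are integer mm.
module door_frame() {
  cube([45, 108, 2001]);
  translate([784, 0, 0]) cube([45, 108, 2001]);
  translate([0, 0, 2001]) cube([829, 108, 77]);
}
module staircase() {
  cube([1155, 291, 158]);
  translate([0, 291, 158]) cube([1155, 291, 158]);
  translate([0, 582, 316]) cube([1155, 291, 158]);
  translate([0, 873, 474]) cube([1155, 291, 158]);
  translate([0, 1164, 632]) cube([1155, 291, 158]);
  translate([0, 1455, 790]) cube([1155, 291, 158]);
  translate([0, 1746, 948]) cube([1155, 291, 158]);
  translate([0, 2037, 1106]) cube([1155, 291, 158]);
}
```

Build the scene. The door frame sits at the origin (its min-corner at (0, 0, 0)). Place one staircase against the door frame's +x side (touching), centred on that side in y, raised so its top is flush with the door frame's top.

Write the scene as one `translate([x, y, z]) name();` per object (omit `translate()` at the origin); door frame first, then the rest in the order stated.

door_frame();
translate([829, -1110, 814]) staircase();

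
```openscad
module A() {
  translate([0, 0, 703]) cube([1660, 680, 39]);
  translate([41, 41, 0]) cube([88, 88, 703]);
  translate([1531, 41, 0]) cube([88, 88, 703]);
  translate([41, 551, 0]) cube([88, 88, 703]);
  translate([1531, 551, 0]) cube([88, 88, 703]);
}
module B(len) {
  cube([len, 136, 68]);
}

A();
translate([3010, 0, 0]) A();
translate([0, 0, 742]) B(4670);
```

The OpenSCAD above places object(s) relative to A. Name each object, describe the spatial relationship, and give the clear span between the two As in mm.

A is a table. B is a beam. A beam spans the tops of two tables. The clear span between the two tables is 1350 mm.

Second table starts at x = 3010; first ends at x = 1660; clear span = 3010 − 1660 = 1350 mm.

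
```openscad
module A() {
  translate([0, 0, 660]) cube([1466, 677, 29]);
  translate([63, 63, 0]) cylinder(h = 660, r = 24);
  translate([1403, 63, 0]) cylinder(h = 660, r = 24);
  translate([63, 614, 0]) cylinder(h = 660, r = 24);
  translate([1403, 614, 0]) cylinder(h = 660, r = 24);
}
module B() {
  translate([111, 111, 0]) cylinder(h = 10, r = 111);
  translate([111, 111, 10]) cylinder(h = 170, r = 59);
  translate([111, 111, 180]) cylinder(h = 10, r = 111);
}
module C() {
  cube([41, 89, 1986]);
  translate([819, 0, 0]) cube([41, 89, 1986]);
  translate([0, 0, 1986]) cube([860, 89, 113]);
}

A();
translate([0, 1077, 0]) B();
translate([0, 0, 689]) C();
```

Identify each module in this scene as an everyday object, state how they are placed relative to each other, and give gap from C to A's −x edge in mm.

The door frame's min-x is at 0; the table's min-x is 0; gap = 0 mm.

A is a table. B is a spool. C is a door frame. The spool is on the floor beside the table on its +y side. The door frame is on top of the table. The gap from the door frame to the table's −x edge is 0 mm.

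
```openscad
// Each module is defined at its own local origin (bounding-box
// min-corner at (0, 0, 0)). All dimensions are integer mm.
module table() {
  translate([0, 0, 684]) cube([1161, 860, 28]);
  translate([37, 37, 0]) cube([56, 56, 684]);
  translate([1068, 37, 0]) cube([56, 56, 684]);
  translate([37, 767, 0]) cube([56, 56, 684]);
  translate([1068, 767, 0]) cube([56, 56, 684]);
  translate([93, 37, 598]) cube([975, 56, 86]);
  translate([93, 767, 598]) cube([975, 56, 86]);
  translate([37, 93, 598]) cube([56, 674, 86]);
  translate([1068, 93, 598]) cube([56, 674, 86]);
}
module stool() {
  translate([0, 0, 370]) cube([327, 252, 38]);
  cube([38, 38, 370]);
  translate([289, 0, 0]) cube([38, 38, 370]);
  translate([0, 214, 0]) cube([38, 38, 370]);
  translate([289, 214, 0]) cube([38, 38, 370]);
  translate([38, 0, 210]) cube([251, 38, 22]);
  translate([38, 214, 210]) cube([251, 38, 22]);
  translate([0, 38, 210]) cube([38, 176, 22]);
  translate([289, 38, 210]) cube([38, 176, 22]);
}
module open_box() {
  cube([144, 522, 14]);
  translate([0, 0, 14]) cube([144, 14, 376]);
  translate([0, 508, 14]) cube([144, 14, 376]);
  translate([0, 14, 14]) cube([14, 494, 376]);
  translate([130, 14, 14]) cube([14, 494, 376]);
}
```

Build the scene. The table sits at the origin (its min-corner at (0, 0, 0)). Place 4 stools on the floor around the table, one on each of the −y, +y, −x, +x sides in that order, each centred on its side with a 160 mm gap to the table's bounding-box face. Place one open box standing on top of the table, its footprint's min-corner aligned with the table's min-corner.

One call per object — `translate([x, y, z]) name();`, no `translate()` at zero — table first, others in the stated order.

table();
translate([417, -412, 0]) stool();
translate([417, 1020, 0]) stool();
translate([-487, 304, 0]) stool();
translate([1321, 304, 0]) stool();
translate([0, 0, 712]) open_box();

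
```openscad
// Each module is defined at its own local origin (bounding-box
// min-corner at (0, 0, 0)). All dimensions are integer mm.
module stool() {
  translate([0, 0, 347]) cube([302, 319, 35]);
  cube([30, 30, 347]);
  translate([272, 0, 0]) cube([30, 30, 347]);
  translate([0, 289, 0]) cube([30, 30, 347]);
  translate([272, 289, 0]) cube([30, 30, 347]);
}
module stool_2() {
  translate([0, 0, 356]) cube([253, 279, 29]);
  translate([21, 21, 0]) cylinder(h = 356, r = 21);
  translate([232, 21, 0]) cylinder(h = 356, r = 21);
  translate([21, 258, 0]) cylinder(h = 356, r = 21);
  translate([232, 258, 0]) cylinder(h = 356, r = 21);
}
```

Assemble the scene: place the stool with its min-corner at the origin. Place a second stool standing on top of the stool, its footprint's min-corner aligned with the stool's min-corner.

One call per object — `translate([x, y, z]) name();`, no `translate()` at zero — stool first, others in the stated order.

stool();
translate([0, 0, 382]) stool_2();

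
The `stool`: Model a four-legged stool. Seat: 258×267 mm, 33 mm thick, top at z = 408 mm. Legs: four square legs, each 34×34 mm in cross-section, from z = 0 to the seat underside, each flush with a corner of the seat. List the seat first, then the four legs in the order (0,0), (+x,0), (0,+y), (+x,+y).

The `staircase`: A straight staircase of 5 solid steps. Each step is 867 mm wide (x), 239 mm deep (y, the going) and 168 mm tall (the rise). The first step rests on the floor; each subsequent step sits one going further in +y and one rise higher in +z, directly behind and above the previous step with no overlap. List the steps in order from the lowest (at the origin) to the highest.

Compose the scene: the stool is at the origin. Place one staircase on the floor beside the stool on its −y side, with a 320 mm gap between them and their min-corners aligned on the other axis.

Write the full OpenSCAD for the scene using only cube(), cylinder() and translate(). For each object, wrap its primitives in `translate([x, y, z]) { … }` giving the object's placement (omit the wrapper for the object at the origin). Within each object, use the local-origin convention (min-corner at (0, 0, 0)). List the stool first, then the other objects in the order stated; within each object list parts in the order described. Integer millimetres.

translate([0, 0, 375]) cube([258, 267, 33]);
cube([34, 34, 375]);
translate([224, 0, 0]) cube([34, 34, 375]);
translate([0, 233, 0]) cube([34, 34, 375]);
translate([224, 233, 0]) cube([34, 34, 375]);
translate([0, -1515, 0]) {
  cube([867, 239, 168]);
  translate([0, 239, 168]) cube([867, 239, 168]);
  translate([0, 478, 336]) cube([867, 239, 168]);
  translate([0, 717, 504]) cube([867, 239, 168]);
  translate([0, 956, 672]) cube([867, 239, 168]);
}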